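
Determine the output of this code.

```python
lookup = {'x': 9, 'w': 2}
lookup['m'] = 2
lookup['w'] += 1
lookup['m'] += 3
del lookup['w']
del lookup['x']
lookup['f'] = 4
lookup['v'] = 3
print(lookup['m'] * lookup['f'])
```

lookup['m'] = 2 → {'x': 9, 'w': 2, 'm': 2}
lookup['w'] = 2+1 = 3 → {'x': 9, 'w': 3, 'm': 2}
lookup['m'] = 2+3 = 5 → {'x': 9, 'w': 3, 'm': 5}
del 'w' → {'x': 9, 'm': 5}
del 'x' → {'m': 5}
lookup['f'] = 4 → {'m': 5, 'f': 4}
lookup['v'] = 3 → {'m': 5, 'f': 4, 'v': 3}
lookup['m']*lookup['f'] = 5*4 = 20

20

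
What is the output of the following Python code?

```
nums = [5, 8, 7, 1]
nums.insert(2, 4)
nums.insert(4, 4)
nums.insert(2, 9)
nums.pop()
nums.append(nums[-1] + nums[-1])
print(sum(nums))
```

45

insert 4 at 2 → [5, 8, 4, 7, 1]
insert 4 at 4 → [5, 8, 4, 7, 4, 1]
insert 9 at 2 → [5, 8, 9, 4, 7, 4, 1]
pop() removes 1 → [5, 8, 9, 4, 7, 4]
append nums[-1]+nums[-1] = 4+4 = 8 → [5, 8, 9, 4, 7, 4, 8]
sum = 45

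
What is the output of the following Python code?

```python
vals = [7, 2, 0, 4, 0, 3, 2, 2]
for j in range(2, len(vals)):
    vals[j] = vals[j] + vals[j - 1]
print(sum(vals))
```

j=2: vals[2] = 0+2 = 2 → [7, 2, 2, 4, 0, 3, 2, 2]
j=3: vals[3] = 4+2 = 6 → [7, 2, 2, 6, 0, 3, 2, 2]
j=4: vals[4] = 0+6 = 6 → [7, 2, 2, 6, 6, 3, 2, 2]
j=5: vals[5] = 3+6 = 9 → [7, 2, 2, 6, 6, 9, 2, 2]
j=6: vals[6] = 2+9 = 11 → [7, 2, 2, 6, 6, 9, 11, 2]
j=7: vals[7] = 2+11 = 13 → [7, 2, 2, 6, 6, 9, 11, 13]
sum = 56

56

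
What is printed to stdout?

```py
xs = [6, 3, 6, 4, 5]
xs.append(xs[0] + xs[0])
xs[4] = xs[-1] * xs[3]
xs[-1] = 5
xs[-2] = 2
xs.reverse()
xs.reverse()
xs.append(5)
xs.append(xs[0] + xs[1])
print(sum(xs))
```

40

append xs[0]+xs[0] = 6+6 = 12 → [6, 3, 6, 4, 5, 12]
xs[4] = xs[-1]*xs[3] = 12*4 = 48 → [6, 3, 6, 4, 48, 12]
xs[-1] = 5 → [6, 3, 6, 4, 48, 5]
xs[-2] = 2 → [6, 3, 6, 4, 2, 5]
reverse → [5, 2, 4, 6, 3, 6]
reverse → [6, 3, 6, 4, 2, 5]
append 5 → [6, 3, 6, 4, 2, 5, 5]
append xs[0]+xs[1] = 6+3 = 9 → [6, 3, 6, 4, 2, 5, 5, 9]
sum = 40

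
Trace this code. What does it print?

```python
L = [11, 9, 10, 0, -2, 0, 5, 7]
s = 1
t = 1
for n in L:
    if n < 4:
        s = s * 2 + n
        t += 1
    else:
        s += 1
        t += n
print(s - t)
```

-16

n=11: not <4, s = 1+1 = 2; t=12
n=9: not <4, s = 2+1 = 3; t=21
n=10: not <4, s = 3+1 = 4; t=31
n=0: <4, s = 4*2+0 = 8; t=32
n=-2: <4, s = 8*2+(-2) = 14; t=33
n=0: <4, s = 14*2+0 = 28; t=34
n=5: not <4, s = 28+1 = 29; t=39
n=7: not <4, s = 29+1 = 30; t=46
s-t = 30-46 = -16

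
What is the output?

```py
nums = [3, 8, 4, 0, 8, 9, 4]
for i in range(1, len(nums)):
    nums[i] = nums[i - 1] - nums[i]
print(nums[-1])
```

-30

i=1: nums[1] = 3-8 = -5 → [3, -5, 4, 0, 8, 9, 4]
i=2: nums[2] = (-5)-4 = -9 → [3, -5, -9, 0, 8, 9, 4]
i=3: nums[3] = (-9)-0 = -9 → [3, -5, -9, -9, 8, 9, 4]
i=4: nums[4] = (-9)-8 = -17 → [3, -5, -9, -9, -17, 9, 4]
i=5: nums[5] = (-17)-9 = -26 → [3, -5, -9, -9, -17, -26, 4]
i=6: nums[6] = (-26)-4 = -30 → [3, -5, -9, -9, -17, -26, -30]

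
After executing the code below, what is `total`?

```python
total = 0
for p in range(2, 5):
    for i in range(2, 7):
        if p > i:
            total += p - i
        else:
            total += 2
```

p=2,i=2: not 2>2, total = 0+2 = 2
p=2,i=3: not 2>3, total = 2+2 = 4
p=2,i=4: not 2>4, total = 4+2 = 6
p=2,i=5: not 2>5, total = 6+2 = 8
p=2,i=6: not 2>6, total = 8+2 = 10
p=3,i=2: 3>2, total = 10+1 = 11
p=3,i=3: not 3>3, total = 11+2 = 13
p=3,i=4: not 3>4, total = 13+2 = 15
p=3,i=5: not 3>5, total = 15+2 = 17
p=3,i=6: not 3>6, total = 17+2 = 19
p=4,i=2: 4>2, total = 19+2 = 21
p=4,i=3: 4>3, total = 21+1 = 22
p=4,i=4: not 4>4, total = 22+2 = 24
p=4,i=5: not 4>5, total = 24+2 = 26
p=4,i=6: not 4>6, total = 26+2 = 28

28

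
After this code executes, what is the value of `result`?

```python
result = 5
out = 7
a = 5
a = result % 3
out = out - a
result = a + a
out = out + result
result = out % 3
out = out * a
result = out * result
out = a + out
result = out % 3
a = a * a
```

a = 5%3 = 2
out = 7-2 = 5
result = 2+2 = 4
out = 5+4 = 9
result = 9%3 = 0
out = 9*2 = 18
result = 18*0 = 0
out = 2+18 = 20
result = 20%3 = 2
a = 2*2 = 4

2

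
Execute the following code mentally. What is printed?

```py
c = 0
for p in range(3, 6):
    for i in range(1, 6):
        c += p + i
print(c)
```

p=3,i=1: c = 0+4 = 4
p=3,i=2: c = 4+5 = 9
p=3,i=3: c = 9+6 = 15
p=3,i=4: c = 15+7 = 22
p=3,i=5: c = 22+8 = 30
p=4,i=1: c = 30+5 = 35
p=4,i=2: c = 35+6 = 41
p=4,i=3: c = 41+7 = 48
p=4,i=4: c = 48+8 = 56
p=4,i=5: c = 56+9 = 65
p=5,i=1: c = 65+6 = 71
p=5,i=2: c = 71+7 = 78
p=5,i=3: c = 78+8 = 86
p=5,i=4: c = 86+9 = 95
p=5,i=5: c = 95+10 = 105

105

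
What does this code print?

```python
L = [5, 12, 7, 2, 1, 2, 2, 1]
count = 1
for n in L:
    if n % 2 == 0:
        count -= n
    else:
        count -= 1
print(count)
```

-21

n=5: not even, count = 1-1 = 0
n=12: even, count = 0-12 = -12
n=7: not even, count = (-12)-1 = -13
n=2: even, count = (-13)-2 = -15
n=1: not even, count = (-15)-1 = -16
n=2: even, count = (-16)-2 = -18
n=2: even, count = (-18)-2 = -20
n=1: not even, count = (-20)-1 = -21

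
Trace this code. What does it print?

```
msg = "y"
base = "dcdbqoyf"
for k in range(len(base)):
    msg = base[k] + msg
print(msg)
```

k=0: prepend 'd' → 'dy'
k=1: prepend 'c' → 'cdy'
k=2: prepend 'd' → 'dcdy'
k=3: prepend 'b' → 'bdcdy'
k=4: prepend 'q' → 'qbdcdy'
k=5: prepend 'o' → 'oqbdcdy'
k=6: prepend 'y' → 'yoqbdcdy'
k=7: prepend 'f' → 'fyoqbdcdy'

fyoqbdcdy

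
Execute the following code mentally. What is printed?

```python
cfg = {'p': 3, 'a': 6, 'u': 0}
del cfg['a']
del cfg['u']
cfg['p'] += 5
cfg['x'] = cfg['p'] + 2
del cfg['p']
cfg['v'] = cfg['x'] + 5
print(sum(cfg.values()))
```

del 'a' → {'p': 3, 'u': 0}
del 'u' → {'p': 3}
cfg['p'] = 3+5 = 8 → {'p': 8}
cfg['x'] = cfg['p']+2 = 10 → {'p': 8, 'x': 10}
del 'p' → {'x': 10}
cfg['v'] = cfg['x']+5 = 15 → {'x': 10, 'v': 15}
sum of values = 25

25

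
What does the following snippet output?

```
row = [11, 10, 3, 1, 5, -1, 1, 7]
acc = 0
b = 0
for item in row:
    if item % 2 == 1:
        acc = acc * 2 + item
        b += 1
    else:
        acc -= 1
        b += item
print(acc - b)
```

780

item=11: odd, acc = 0*2+11 = 11; b=1
item=10: not odd, acc = 11-1 = 10; b=11
item=3: odd, acc = 10*2+3 = 23; b=12
item=1: odd, acc = 23*2+1 = 47; b=13
item=5: odd, acc = 47*2+5 = 99; b=14
item=-1: odd, acc = 99*2+(-1) = 197; b=15
item=1: odd, acc = 197*2+1 = 395; b=16
item=7: odd, acc = 395*2+7 = 797; b=17
acc-b = 797-17 = 780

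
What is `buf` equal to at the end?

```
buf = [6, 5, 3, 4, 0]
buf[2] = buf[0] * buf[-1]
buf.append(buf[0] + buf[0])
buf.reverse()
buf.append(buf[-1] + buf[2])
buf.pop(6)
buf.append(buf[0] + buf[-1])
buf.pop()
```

[12, 0, 4, 0, 5, 6]

buf[2] = buf[0]*buf[-1] = 6*0 = 0 → [6, 5, 0, 4, 0]
append buf[0]+buf[0] = 6+6 = 12 → [6, 5, 0, 4, 0, 12]
reverse → [12, 0, 4, 0, 5, 6]
append buf[-1]+buf[2] = 6+4 = 10 → [12, 0, 4, 0, 5, 6, 10]
pop(6) removes 10 → [12, 0, 4, 0, 5, 6]
append buf[0]+buf[-1] = 12+6 = 18 → [12, 0, 4, 0, 5, 6, 18]
pop() removes 18 → [12, 0, 4, 0, 5, 6]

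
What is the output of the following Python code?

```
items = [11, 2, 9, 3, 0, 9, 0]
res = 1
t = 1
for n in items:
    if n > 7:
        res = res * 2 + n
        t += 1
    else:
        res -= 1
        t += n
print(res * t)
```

n=11: >7, res = 1*2+11 = 13; t=2
n=2: not >7, res = 13-1 = 12; t=4
n=9: >7, res = 12*2+9 = 33; t=5
n=3: not >7, res = 33-1 = 32; t=8
n=0: not >7, res = 32-1 = 31; t=8
n=9: >7, res = 31*2+9 = 71; t=9
n=0: not >7, res = 71-1 = 70; t=9
res*t = 70*9 = 630

630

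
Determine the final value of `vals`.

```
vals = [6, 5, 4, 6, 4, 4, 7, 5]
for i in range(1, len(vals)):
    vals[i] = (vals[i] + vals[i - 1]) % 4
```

i=1: vals[1] = (5+6)%4 = 3 → [6, 3, 4, 6, 4, 4, 7, 5]
i=2: vals[2] = (4+3)%4 = 3 → [6, 3, 3, 6, 4, 4, 7, 5]
i=3: vals[3] = (6+3)%4 = 1 → [6, 3, 3, 1, 4, 4, 7, 5]
i=4: vals[4] = (4+1)%4 = 1 → [6, 3, 3, 1, 1, 4, 7, 5]
i=5: vals[5] = (4+1)%4 = 1 → [6, 3, 3, 1, 1, 1, 7, 5]
i=6: vals[6] = (7+1)%4 = 0 → [6, 3, 3, 1, 1, 1, 0, 5]
i=7: vals[7] = (5+0)%4 = 1 → [6, 3, 3, 1, 1, 1, 0, 1]

[6, 3, 3, 1, 1, 1, 0, 1]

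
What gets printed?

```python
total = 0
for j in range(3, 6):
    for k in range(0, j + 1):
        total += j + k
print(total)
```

j=3,k=0: total = 0+3 = 3
j=3,k=1: total = 3+4 = 7
j=3,k=2: total = 7+5 = 12
j=3,k=3: total = 12+6 = 18
j=4,k=0: total = 18+4 = 22
j=4,k=1: total = 22+5 = 27
j=4,k=2: total = 27+6 = 33
j=4,k=3: total = 33+7 = 40
j=4,k=4: total = 40+8 = 48
j=5,k=0: total = 48+5 = 53
j=5,k=1: total = 53+6 = 59
j=5,k=2: total = 59+7 = 66
j=5,k=3: total = 66+8 = 74
j=5,k=4: total = 74+9 = 83
j=5,k=5: total = 83+10 = 93

93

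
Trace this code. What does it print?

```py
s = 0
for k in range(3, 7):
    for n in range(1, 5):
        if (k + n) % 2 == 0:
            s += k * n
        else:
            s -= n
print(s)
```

72

k=3,n=1: even sum, s = 0+3 = 3
k=3,n=2: odd sum, s = 3-2 = 1
k=3,n=3: even sum, s = 1+9 = 10
k=3,n=4: odd sum, s = 10-4 = 6
k=4,n=1: odd sum, s = 6-1 = 5
k=4,n=2: even sum, s = 5+8 = 13
k=4,n=3: odd sum, s = 13-3 = 10
k=4,n=4: even sum, s = 10+16 = 26
k=5,n=1: even sum, s = 26+5 = 31
k=5,n=2: odd sum, s = 31-2 = 29
k=5,n=3: even sum, s = 29+15 = 44
k=5,n=4: odd sum, s = 44-4 = 40
k=6,n=1: odd sum, s = 40-1 = 39
k=6,n=2: even sum, s = 39+12 = 51
k=6,n=3: odd sum, s = 51-3 = 48
k=6,n=4: even sum, s = 48+24 = 72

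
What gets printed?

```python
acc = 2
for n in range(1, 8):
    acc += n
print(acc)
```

n=1: acc = 2+1 = 3
n=2: acc = 3+2 = 5
n=3: acc = 5+3 = 8
n=4: acc = 8+4 = 12
n=5: acc = 12+5 = 17
n=6: acc = 17+6 = 23
n=7: acc = 23+7 = 30

30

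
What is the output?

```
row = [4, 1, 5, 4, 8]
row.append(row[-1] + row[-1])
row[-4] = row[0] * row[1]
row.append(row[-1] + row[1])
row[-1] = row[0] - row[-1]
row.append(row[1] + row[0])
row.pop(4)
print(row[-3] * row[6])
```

append row[-1]+row[-1] = 8+8 = 16 → [4, 1, 5, 4, 8, 16]
row[-4] = row[0]*row[1] = 4*1 = 4 → [4, 1, 4, 4, 8, 16]
append row[-1]+row[1] = 16+1 = 17 → [4, 1, 4, 4, 8, 16, 17]
row[-1] = row[0]-row[-1] = 4-17 = -13 → [4, 1, 4, 4, 8, 16, -13]
append row[1]+row[0] = 1+4 = 5 → [4, 1, 4, 4, 8, 16, -13, 5]
pop(4) removes 8 → [4, 1, 4, 4, 16, -13, 5]
row[-3]*row[6] = 16*5 = 80

80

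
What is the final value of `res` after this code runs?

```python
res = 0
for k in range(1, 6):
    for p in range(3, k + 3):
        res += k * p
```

k=1,p=3: res = 0+3 = 3
k=2,p=3: res = 3+6 = 9
k=2,p=4: res = 9+8 = 17
k=3,p=3: res = 17+9 = 26
k=3,p=4: res = 26+12 = 38
k=3,p=5: res = 38+15 = 53
k=4,p=3: res = 53+12 = 65
k=4,p=4: res = 65+16 = 81
k=4,p=5: res = 81+20 = 101
k=4,p=6: res = 101+24 = 125
k=5,p=3: res = 125+15 = 140
k=5,p=4: res = 140+20 = 160
k=5,p=5: res = 160+25 = 185
k=5,p=6: res = 185+30 = 215
k=5,p=7: res = 215+35 = 250

250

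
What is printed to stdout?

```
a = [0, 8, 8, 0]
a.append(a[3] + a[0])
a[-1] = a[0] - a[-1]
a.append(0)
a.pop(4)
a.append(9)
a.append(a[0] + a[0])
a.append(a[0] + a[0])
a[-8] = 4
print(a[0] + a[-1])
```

4

append a[3]+a[0] = 0+0 = 0 → [0, 8, 8, 0, 0]
a[-1] = a[0]-a[-1] = 0-0 = 0 → [0, 8, 8, 0, 0]
append 0 → [0, 8, 8, 0, 0, 0]
pop(4) removes 0 → [0, 8, 8, 0, 0]
append 9 → [0, 8, 8, 0, 0, 9]
append a[0]+a[0] = 0+0 = 0 → [0, 8, 8, 0, 0, 9, 0]
append a[0]+a[0] = 0+0 = 0 → [0, 8, 8, 0, 0, 9, 0, 0]
a[-8] = 4 → [4, 8, 8, 0, 0, 9, 0, 0]
a[0]+a[-1] = 4+0 = 4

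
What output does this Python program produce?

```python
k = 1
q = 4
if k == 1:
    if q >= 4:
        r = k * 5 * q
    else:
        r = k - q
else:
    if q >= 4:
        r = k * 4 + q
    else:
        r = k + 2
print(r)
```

20

k=1, q=4
k == 1 is True; q >= 4 is True
→ r = k * 5 * q = 20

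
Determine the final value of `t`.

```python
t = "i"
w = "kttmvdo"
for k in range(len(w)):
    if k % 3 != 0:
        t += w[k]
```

'ittvd'

k=0: skip
k=1: add 't' → 'it'
k=2: add 't' → 'itt'
k=3: skip
k=4: add 'v' → 'ittv'
k=5: add 'd' → 'ittvd'
k=6: skip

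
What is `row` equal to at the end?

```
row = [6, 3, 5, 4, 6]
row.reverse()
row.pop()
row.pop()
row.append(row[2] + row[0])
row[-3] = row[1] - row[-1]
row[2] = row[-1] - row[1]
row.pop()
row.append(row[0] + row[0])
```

[6, -7, 18, 12]

reverse → [6, 4, 5, 3, 6]
pop() removes 6 → [6, 4, 5, 3]
pop() removes 3 → [6, 4, 5]
append row[2]+row[0] = 5+6 = 11 → [6, 4, 5, 11]
row[-3] = row[1]-row[-1] = 4-11 = -7 → [6, -7, 5, 11]
row[2] = row[-1]-row[1] = 11-(-7) = 18 → [6, -7, 18, 11]
pop() removes 11 → [6, -7, 18]
append row[0]+row[0] = 6+6 = 12 → [6, -7, 18, 12]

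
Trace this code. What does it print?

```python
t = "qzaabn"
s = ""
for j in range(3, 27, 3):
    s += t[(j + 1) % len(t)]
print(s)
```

bzbzbzbz

j=3: add t[4]='b' → 'b'
j=6: add t[1]='z' → 'bz'
j=9: add t[4]='b' → 'bzb'
j=12: add t[1]='z' → 'bzbz'
j=15: add t[4]='b' → 'bzbzb'
j=18: add t[1]='z' → 'bzbzbz'
j=21: add t[4]='b' → 'bzbzbzb'
j=24: add t[1]='z' → 'bzbzbzbz'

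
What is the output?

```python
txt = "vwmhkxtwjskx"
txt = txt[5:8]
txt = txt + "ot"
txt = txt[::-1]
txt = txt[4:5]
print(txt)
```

slice [5:8] → 'xtw'
+ 'ot' → 'xtwot'
reverse → 'towtx'
slice [4:5] → 'x'

x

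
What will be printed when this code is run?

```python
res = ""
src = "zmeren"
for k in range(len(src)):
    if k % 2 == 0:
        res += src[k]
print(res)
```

zee

k=0: add 'z' → 'z'
k=1: skip
k=2: add 'e' → 'ze'
k=3: skip
k=4: add 'e' → 'zee'
k=5: skip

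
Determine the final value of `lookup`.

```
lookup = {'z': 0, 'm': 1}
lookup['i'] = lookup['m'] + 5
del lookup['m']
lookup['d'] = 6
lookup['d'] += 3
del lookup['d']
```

{'z': 0, 'i': 6}

lookup['i'] = lookup['m']+5 = 6 → {'z': 0, 'm': 1, 'i': 6}
del 'm' → {'z': 0, 'i': 6}
lookup['d'] = 6 → {'z': 0, 'i': 6, 'd': 6}
lookup['d'] = 6+3 = 9 → {'z': 0, 'i': 6, 'd': 9}
del 'd' → {'z': 0, 'i': 6}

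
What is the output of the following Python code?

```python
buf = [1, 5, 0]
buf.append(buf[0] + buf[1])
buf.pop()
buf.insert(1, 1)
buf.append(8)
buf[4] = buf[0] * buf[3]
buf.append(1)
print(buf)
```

append buf[0]+buf[1] = 1+5 = 6 → [1, 5, 0, 6]
pop() removes 6 → [1, 5, 0]
insert 1 at 1 → [1, 1, 5, 0]
append 8 → [1, 1, 5, 0, 8]
buf[4] = buf[0]*buf[3] = 1*0 = 0 → [1, 1, 5, 0, 0]
append 1 → [1, 1, 5, 0, 0, 1]

[1, 1, 5, 0, 0, 1]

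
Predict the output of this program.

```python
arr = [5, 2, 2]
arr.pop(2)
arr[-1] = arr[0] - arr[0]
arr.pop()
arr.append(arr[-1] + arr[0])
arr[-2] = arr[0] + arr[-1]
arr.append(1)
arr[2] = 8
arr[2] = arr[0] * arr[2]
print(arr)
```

pop(2) removes 2 → [5, 2]
arr[-1] = arr[0]-arr[0] = 5-5 = 0 → [5, 0]
pop() removes 0 → [5]
append arr[-1]+arr[0] = 5+5 = 10 → [5, 10]
arr[-2] = arr[0]+arr[-1] = 5+10 = 15 → [15, 10]
append 1 → [15, 10, 1]
arr[2] = 8 → [15, 10, 8]
arr[2] = arr[0]*arr[2] = 15*8 = 120 → [15, 10, 120]

[15, 10, 120]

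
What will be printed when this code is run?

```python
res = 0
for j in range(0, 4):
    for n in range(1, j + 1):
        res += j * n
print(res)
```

j=1,n=1: res = 0+1 = 1
j=2,n=1: res = 1+2 = 3
j=2,n=2: res = 3+4 = 7
j=3,n=1: res = 7+3 = 10
j=3,n=2: res = 10+6 = 16
j=3,n=3: res = 16+9 = 25

25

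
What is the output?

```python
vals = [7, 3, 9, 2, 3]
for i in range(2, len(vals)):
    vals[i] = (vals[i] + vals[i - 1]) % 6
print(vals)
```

[7, 3, 0, 2, 5]

i=2: vals[2] = (9+3)%6 = 0 → [7, 3, 0, 2, 3]
i=3: vals[3] = (2+0)%6 = 2 → [7, 3, 0, 2, 3]
i=4: vals[4] = (3+2)%6 = 5 → [7, 3, 0, 2, 5]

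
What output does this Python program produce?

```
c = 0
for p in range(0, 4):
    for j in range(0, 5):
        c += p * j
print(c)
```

p=0,j=0: c = 0+0 = 0
p=0,j=1: c = 0+0 = 0
p=0,j=2: c = 0+0 = 0
p=0,j=3: c = 0+0 = 0
p=0,j=4: c = 0+0 = 0
p=1,j=0: c = 0+0 = 0
p=1,j=1: c = 0+1 = 1
p=1,j=2: c = 1+2 = 3
p=1,j=3: c = 3+3 = 6
p=1,j=4: c = 6+4 = 10
p=2,j=0: c = 10+0 = 10
p=2,j=1: c = 10+2 = 12
p=2,j=2: c = 12+4 = 16
p=2,j=3: c = 16+6 = 22
p=2,j=4: c = 22+8 = 30
p=3,j=0: c = 30+0 = 30
p=3,j=1: c = 30+3 = 33
p=3,j=2: c = 33+6 = 39
p=3,j=3: c = 39+9 = 48
p=3,j=4: c = 48+12 = 60

60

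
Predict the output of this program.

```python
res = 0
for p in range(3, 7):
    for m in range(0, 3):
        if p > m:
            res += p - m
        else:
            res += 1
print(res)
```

42

p=3,m=0: 3>0, res = 0+3 = 3
p=3,m=1: 3>1, res = 3+2 = 5
p=3,m=2: 3>2, res = 5+1 = 6
p=4,m=0: 4>0, res = 6+4 = 10
p=4,m=1: 4>1, res = 10+3 = 13
p=4,m=2: 4>2, res = 13+2 = 15
p=5,m=0: 5>0, res = 15+5 = 20
p=5,m=1: 5>1, res = 20+4 = 24
p=5,m=2: 5>2, res = 24+3 = 27
p=6,m=0: 6>0, res = 27+6 = 33
p=6,m=1: 6>1, res = 33+5 = 38
p=6,m=2: 6>2, res = 38+4 = 42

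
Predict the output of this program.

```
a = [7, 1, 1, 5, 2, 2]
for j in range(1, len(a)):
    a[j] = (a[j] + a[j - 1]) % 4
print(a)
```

[7, 0, 1, 2, 0, 2]

j=1: a[1] = (1+7)%4 = 0 → [7, 0, 1, 5, 2, 2]
j=2: a[2] = (1+0)%4 = 1 → [7, 0, 1, 5, 2, 2]
j=3: a[3] = (5+1)%4 = 2 → [7, 0, 1, 2, 2, 2]
j=4: a[4] = (2+2)%4 = 0 → [7, 0, 1, 2, 0, 2]
j=5: a[5] = (2+0)%4 = 2 → [7, 0, 1, 2, 0, 2]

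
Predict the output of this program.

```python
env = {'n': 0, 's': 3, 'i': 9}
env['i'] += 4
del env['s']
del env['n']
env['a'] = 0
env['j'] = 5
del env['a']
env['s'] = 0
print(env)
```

env['i'] = 9+4 = 13 → {'n': 0, 's': 3, 'i': 13}
del 's' → {'n': 0, 'i': 13}
del 'n' → {'i': 13}
env['a'] = 0 → {'i': 13, 'a': 0}
env['j'] = 5 → {'i': 13, 'a': 0, 'j': 5}
del 'a' → {'i': 13, 'j': 5}
env['s'] = 0 → {'i': 13, 'j': 5, 's': 0}

{'i': 13, 'j': 5, 's': 0}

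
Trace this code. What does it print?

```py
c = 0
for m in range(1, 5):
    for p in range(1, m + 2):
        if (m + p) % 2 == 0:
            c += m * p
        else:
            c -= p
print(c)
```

m=1,p=1: even sum, c = 0+1 = 1
m=1,p=2: odd sum, c = 1-2 = -1
m=2,p=1: odd sum, c = (-1)-1 = -2
m=2,p=2: even sum, c = (-2)+4 = 2
m=2,p=3: odd sum, c = 2-3 = -1
m=3,p=1: even sum, c = (-1)+3 = 2
m=3,p=2: odd sum, c = 2-2 = 0
m=3,p=3: even sum, c = 0+9 = 9
m=3,p=4: odd sum, c = 9-4 = 5
m=4,p=1: odd sum, c = 5-1 = 4
m=4,p=2: even sum, c = 4+8 = 12
m=4,p=3: odd sum, c = 12-3 = 9
m=4,p=4: even sum, c = 9+16 = 25
m=4,p=5: odd sum, c = 25-5 = 20

20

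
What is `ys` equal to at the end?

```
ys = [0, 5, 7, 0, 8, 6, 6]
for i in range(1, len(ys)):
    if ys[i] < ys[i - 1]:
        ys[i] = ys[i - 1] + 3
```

[0, 5, 7, 10, 13, 16, 19]

i=1: 5>=0, unchanged → [0, 5, 7, 0, 8, 6, 6]
i=2: 7>=5, unchanged → [0, 5, 7, 0, 8, 6, 6]
i=3: 0<7, ys[3] = 7+3 = 10 → [0, 5, 7, 10, 8, 6, 6]
i=4: 8<10, ys[4] = 10+3 = 13 → [0, 5, 7, 10, 13, 6, 6]
i=5: 6<13, ys[5] = 13+3 = 16 → [0, 5, 7, 10, 13, 16, 6]
i=6: 6<16, ys[6] = 16+3 = 19 → [0, 5, 7, 10, 13, 16, 19]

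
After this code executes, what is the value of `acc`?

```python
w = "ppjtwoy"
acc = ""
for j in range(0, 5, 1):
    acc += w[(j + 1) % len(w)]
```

'pjtwo'

j=0: add w[1]='p' → 'p'
j=1: add w[2]='j' → 'pj'
j=2: add w[3]='t' → 'pjt'
j=3: add w[4]='w' → 'pjtw'
j=4: add w[5]='o' → 'pjtwo'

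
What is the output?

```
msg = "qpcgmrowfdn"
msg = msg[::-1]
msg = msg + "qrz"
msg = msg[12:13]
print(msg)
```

reverse → 'ndfwormgcpq'
+ 'qrz' → 'ndfwormgcpqqrz'
slice [12:13] → 'r'

r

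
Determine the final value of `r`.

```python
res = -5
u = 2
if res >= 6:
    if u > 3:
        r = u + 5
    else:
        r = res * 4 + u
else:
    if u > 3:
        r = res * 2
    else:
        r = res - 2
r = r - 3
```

res=-5, u=2
res >= 6 is False; u > 3 is False
→ r = res - 2 = -7
r = (-7)-3 = -10

-10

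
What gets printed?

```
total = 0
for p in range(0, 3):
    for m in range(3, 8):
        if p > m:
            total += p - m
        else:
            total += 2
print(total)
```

p=0,m=3: not 0>3, total = 0+2 = 2
p=0,m=4: not 0>4, total = 2+2 = 4
p=0,m=5: not 0>5, total = 4+2 = 6
p=0,m=6: not 0>6, total = 6+2 = 8
p=0,m=7: not 0>7, total = 8+2 = 10
p=1,m=3: not 1>3, total = 10+2 = 12
p=1,m=4: not 1>4, total = 12+2 = 14
p=1,m=5: not 1>5, total = 14+2 = 16
p=1,m=6: not 1>6, total = 16+2 = 18
p=1,m=7: not 1>7, total = 18+2 = 20
p=2,m=3: not 2>3, total = 20+2 = 22
p=2,m=4: not 2>4, total = 22+2 = 24
p=2,m=5: not 2>5, total = 24+2 = 26
p=2,m=6: not 2>6, total = 26+2 = 28
p=2,m=7: not 2>7, total = 28+2 = 30

30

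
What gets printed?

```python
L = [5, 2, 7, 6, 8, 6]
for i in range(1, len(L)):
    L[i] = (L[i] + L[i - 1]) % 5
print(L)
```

[5, 2, 4, 0, 3, 4]

i=1: L[1] = (2+5)%5 = 2 → [5, 2, 7, 6, 8, 6]
i=2: L[2] = (7+2)%5 = 4 → [5, 2, 4, 6, 8, 6]
i=3: L[3] = (6+4)%5 = 0 → [5, 2, 4, 0, 8, 6]
i=4: L[4] = (8+0)%5 = 3 → [5, 2, 4, 0, 3, 6]
i=5: L[5] = (6+3)%5 = 4 → [5, 2, 4, 0, 3, 4]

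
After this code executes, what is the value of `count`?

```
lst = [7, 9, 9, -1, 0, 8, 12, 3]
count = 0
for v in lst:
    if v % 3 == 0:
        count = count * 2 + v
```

243

v=7: not %3==0
v=9: %3==0, count = 0*2+9 = 9
v=9: %3==0, count = 9*2+9 = 27
v=-1: not %3==0
v=0: %3==0, count = 27*2+0 = 54
v=8: not %3==0
v=12: %3==0, count = 54*2+12 = 120
v=3: %3==0, count = 120*2+3 = 243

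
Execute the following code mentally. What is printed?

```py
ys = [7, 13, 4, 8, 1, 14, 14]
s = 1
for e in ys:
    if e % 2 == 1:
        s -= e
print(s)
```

e=7: odd, s = 1-7 = -6
e=13: odd, s = (-6)-13 = -19
e=4: not odd
e=8: not odd
e=1: odd, s = (-19)-1 = -20
e=14: not odd
e=14: not odd

-20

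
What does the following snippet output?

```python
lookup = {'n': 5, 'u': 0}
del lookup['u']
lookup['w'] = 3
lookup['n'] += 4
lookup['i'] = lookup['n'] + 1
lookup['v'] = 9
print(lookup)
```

del 'u' → {'n': 5}
lookup['w'] = 3 → {'n': 5, 'w': 3}
lookup['n'] = 5+4 = 9 → {'n': 9, 'w': 3}
lookup['i'] = lookup['n']+1 = 10 → {'n': 9, 'w': 3, 'i': 10}
lookup['v'] = 9 → {'n': 9, 'w': 3, 'i': 10, 'v': 9}

{'n': 9, 'w': 3, 'i': 10, 'v': 9}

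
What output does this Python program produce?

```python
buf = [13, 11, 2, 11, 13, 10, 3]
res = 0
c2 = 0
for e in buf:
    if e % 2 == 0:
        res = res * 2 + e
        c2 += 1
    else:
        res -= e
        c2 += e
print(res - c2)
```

e=13: not even, res = 0-13 = -13; c2=13
e=11: not even, res = (-13)-11 = -24; c2=24
e=2: even, res = (-24)*2+2 = -46; c2=25
e=11: not even, res = (-46)-11 = -57; c2=36
e=13: not even, res = (-57)-13 = -70; c2=49
e=10: even, res = (-70)*2+10 = -130; c2=50
e=3: not even, res = (-130)-3 = -133; c2=53
res-c2 = (-133)-53 = -186

-186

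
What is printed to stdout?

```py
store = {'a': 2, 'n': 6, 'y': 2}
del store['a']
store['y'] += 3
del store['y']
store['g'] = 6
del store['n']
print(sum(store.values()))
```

6

del 'a' → {'n': 6, 'y': 2}
store['y'] = 2+3 = 5 → {'n': 6, 'y': 5}
del 'y' → {'n': 6}
store['g'] = 6 → {'n': 6, 'g': 6}
del 'n' → {'g': 6}
sum of values = 6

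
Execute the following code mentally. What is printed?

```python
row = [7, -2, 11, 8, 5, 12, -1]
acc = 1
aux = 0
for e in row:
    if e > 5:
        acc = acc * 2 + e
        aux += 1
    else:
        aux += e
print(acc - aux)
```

e=7: >5, acc = 1*2+7 = 9; aux=1
e=-2: not >5; aux=-1
e=11: >5, acc = 9*2+11 = 29; aux=0
e=8: >5, acc = 29*2+8 = 66; aux=1
e=5: not >5; aux=6
e=12: >5, acc = 66*2+12 = 144; aux=7
e=-1: not >5; aux=6
acc-aux = 144-6 = 138

138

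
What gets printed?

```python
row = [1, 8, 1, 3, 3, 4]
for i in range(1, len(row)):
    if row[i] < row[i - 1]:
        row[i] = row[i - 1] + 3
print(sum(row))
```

i=1: 8>=1, unchanged → [1, 8, 1, 3, 3, 4]
i=2: 1<8, row[2] = 8+3 = 11 → [1, 8, 11, 3, 3, 4]
i=3: 3<11, row[3] = 11+3 = 14 → [1, 8, 11, 14, 3, 4]
i=4: 3<14, row[4] = 14+3 = 17 → [1, 8, 11, 14, 17, 4]
i=5: 4<17, row[5] = 17+3 = 20 → [1, 8, 11, 14, 17, 20]
sum = 71

71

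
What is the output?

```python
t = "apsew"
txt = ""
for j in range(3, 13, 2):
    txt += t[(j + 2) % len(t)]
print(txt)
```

j=3: add t[0]='a' → 'a'
j=5: add t[2]='s' → 'as'
j=7: add t[4]='w' → 'asw'
j=9: add t[1]='p' → 'aswp'
j=11: add t[3]='e' → 'aswpe'

aswpe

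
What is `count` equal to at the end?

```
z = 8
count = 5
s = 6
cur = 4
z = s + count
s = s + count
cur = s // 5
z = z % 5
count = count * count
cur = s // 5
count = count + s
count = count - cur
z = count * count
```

34

z = 6+5 = 11
s = 6+5 = 11
cur = 11//5 = 2
z = 11%5 = 1
count = 5*5 = 25
cur = 11//5 = 2
count = 25+11 = 36
count = 36-2 = 34
z = 34*34 = 1156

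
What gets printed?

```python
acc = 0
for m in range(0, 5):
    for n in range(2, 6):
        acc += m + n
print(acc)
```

110

m=0,n=2: acc = 0+2 = 2
m=0,n=3: acc = 2+3 = 5
m=0,n=4: acc = 5+4 = 9
m=0,n=5: acc = 9+5 = 14
m=1,n=2: acc = 14+3 = 17
m=1,n=3: acc = 17+4 = 21
m=1,n=4: acc = 21+5 = 26
m=1,n=5: acc = 26+6 = 32
m=2,n=2: acc = 32+4 = 36
m=2,n=3: acc = 36+5 = 41
m=2,n=4: acc = 41+6 = 47
m=2,n=5: acc = 47+7 = 54
m=3,n=2: acc = 54+5 = 59
m=3,n=3: acc = 59+6 = 65
m=3,n=4: acc = 65+7 = 72
m=3,n=5: acc = 72+8 = 80
m=4,n=2: acc = 80+6 = 86
m=4,n=3: acc = 86+7 = 93
m=4,n=4: acc = 93+8 = 101
m=4,n=5: acc = 101+9 = 110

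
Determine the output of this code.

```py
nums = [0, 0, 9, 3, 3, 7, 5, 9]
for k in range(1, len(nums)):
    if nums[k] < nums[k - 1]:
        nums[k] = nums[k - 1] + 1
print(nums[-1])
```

14

k=1: 0>=0, unchanged → [0, 0, 9, 3, 3, 7, 5, 9]
k=2: 9>=0, unchanged → [0, 0, 9, 3, 3, 7, 5, 9]
k=3: 3<9, nums[3] = 9+1 = 10 → [0, 0, 9, 10, 3, 7, 5, 9]
k=4: 3<10, nums[4] = 10+1 = 11 → [0, 0, 9, 10, 11, 7, 5, 9]
k=5: 7<11, nums[5] = 11+1 = 12 → [0, 0, 9, 10, 11, 12, 5, 9]
k=6: 5<12, nums[6] = 12+1 = 13 → [0, 0, 9, 10, 11, 12, 13, 9]
k=7: 9<13, nums[7] = 13+1 = 14 → [0, 0, 9, 10, 11, 12, 13, 14]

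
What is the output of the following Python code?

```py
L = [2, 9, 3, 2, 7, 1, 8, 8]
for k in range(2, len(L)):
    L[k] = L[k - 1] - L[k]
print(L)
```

[2, 9, 6, 4, -3, -4, -12, -20]

k=2: L[2] = 9-3 = 6 → [2, 9, 6, 2, 7, 1, 8, 8]
k=3: L[3] = 6-2 = 4 → [2, 9, 6, 4, 7, 1, 8, 8]
k=4: L[4] = 4-7 = -3 → [2, 9, 6, 4, -3, 1, 8, 8]
k=5: L[5] = (-3)-1 = -4 → [2, 9, 6, 4, -3, -4, 8, 8]
k=6: L[6] = (-4)-8 = -12 → [2, 9, 6, 4, -3, -4, -12, 8]
k=7: L[7] = (-12)-8 = -20 → [2, 9, 6, 4, -3, -4, -12, -20]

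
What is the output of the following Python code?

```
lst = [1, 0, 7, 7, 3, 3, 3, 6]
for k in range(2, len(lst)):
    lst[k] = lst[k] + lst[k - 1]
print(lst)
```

k=2: lst[2] = 7+0 = 7 → [1, 0, 7, 7, 3, 3, 3, 6]
k=3: lst[3] = 7+7 = 14 → [1, 0, 7, 14, 3, 3, 3, 6]
k=4: lst[4] = 3+14 = 17 → [1, 0, 7, 14, 17, 3, 3, 6]
k=5: lst[5] = 3+17 = 20 → [1, 0, 7, 14, 17, 20, 3, 6]
k=6: lst[6] = 3+20 = 23 → [1, 0, 7, 14, 17, 20, 23, 6]
k=7: lst[7] = 6+23 = 29 → [1, 0, 7, 14, 17, 20, 23, 29]

[1, 0, 7, 14, 17, 20, 23, 29]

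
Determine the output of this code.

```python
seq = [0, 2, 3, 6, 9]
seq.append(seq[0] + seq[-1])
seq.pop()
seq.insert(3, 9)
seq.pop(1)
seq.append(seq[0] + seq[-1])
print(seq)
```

[0, 3, 9, 6, 9, 9]

append seq[0]+seq[-1] = 0+9 = 9 → [0, 2, 3, 6, 9, 9]
pop() removes 9 → [0, 2, 3, 6, 9]
insert 9 at 3 → [0, 2, 3, 9, 6, 9]
pop(1) removes 2 → [0, 3, 9, 6, 9]
append seq[0]+seq[-1] = 0+9 = 9 → [0, 3, 9, 6, 9, 9]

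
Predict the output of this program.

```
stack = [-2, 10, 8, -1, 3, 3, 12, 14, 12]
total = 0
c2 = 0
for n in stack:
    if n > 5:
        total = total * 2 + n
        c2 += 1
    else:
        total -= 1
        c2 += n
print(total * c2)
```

n=-2: not >5, total = 0-1 = -1; c2=-2
n=10: >5, total = (-1)*2+10 = 8; c2=-1
n=8: >5, total = 8*2+8 = 24; c2=0
n=-1: not >5, total = 24-1 = 23; c2=-1
n=3: not >5, total = 23-1 = 22; c2=2
n=3: not >5, total = 22-1 = 21; c2=5
n=12: >5, total = 21*2+12 = 54; c2=6
n=14: >5, total = 54*2+14 = 122; c2=7
n=12: >5, total = 122*2+12 = 256; c2=8
total*c2 = 256*8 = 2048

2048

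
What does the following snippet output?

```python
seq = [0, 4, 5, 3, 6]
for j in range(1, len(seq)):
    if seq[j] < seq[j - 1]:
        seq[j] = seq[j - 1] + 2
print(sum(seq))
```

j=1: 4>=0, unchanged → [0, 4, 5, 3, 6]
j=2: 5>=4, unchanged → [0, 4, 5, 3, 6]
j=3: 3<5, seq[3] = 5+2 = 7 → [0, 4, 5, 7, 6]
j=4: 6<7, seq[4] = 7+2 = 9 → [0, 4, 5, 7, 9]
sum = 25

25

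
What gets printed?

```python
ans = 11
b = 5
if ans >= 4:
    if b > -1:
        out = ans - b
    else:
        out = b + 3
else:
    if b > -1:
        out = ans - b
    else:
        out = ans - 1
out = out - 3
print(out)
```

3

ans=11, b=5
ans >= 4 is True; b > -1 is True
→ out = ans - b = 6
out = 6-3 = 3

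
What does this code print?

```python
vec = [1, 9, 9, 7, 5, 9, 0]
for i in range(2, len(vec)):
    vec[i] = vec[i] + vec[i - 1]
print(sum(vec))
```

i=2: vec[2] = 9+9 = 18 → [1, 9, 18, 7, 5, 9, 0]
i=3: vec[3] = 7+18 = 25 → [1, 9, 18, 25, 5, 9, 0]
i=4: vec[4] = 5+25 = 30 → [1, 9, 18, 25, 30, 9, 0]
i=5: vec[5] = 9+30 = 39 → [1, 9, 18, 25, 30, 39, 0]
i=6: vec[6] = 0+39 = 39 → [1, 9, 18, 25, 30, 39, 39]
sum = 161

161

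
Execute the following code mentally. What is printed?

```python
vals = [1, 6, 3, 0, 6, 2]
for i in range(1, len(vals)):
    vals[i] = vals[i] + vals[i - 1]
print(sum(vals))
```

62

i=1: vals[1] = 6+1 = 7 → [1, 7, 3, 0, 6, 2]
i=2: vals[2] = 3+7 = 10 → [1, 7, 10, 0, 6, 2]
i=3: vals[3] = 0+10 = 10 → [1, 7, 10, 10, 6, 2]
i=4: vals[4] = 6+10 = 16 → [1, 7, 10, 10, 16, 2]
i=5: vals[5] = 2+16 = 18 → [1, 7, 10, 10, 16, 18]
sum = 62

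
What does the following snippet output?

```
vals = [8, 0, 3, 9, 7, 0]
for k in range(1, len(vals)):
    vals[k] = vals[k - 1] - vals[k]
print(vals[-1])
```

k=1: vals[1] = 8-0 = 8 → [8, 8, 3, 9, 7, 0]
k=2: vals[2] = 8-3 = 5 → [8, 8, 5, 9, 7, 0]
k=3: vals[3] = 5-9 = -4 → [8, 8, 5, -4, 7, 0]
k=4: vals[4] = (-4)-7 = -11 → [8, 8, 5, -4, -11, 0]
k=5: vals[5] = (-11)-0 = -11 → [8, 8, 5, -4, -11, -11]

-11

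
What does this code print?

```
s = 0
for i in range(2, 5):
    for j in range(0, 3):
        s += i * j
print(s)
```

27

i=2,j=0: s = 0+0 = 0
i=2,j=1: s = 0+2 = 2
i=2,j=2: s = 2+4 = 6
i=3,j=0: s = 6+0 = 6
i=3,j=1: s = 6+3 = 9
i=3,j=2: s = 9+6 = 15
i=4,j=0: s = 15+0 = 15
i=4,j=1: s = 15+4 = 19
i=4,j=2: s = 19+8 = 27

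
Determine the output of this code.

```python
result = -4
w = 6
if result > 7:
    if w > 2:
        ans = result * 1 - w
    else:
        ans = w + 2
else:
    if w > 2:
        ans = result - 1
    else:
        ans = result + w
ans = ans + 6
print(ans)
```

result=-4, w=6
result > 7 is False; w > 2 is True
→ ans = result - 1 = -5
ans = (-5)+6 = 1

1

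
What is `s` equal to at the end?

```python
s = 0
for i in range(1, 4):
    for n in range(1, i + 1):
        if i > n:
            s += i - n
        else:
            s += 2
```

i=1,n=1: not 1>1, s = 0+2 = 2
i=2,n=1: 2>1, s = 2+1 = 3
i=2,n=2: not 2>2, s = 3+2 = 5
i=3,n=1: 3>1, s = 5+2 = 7
i=3,n=2: 3>2, s = 7+1 = 8
i=3,n=3: not 3>3, s = 8+2 = 10

10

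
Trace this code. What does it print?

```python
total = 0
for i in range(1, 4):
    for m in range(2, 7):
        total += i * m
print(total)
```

120

i=1,m=2: total = 0+2 = 2
i=1,m=3: total = 2+3 = 5
i=1,m=4: total = 5+4 = 9
i=1,m=5: total = 9+5 = 14
i=1,m=6: total = 14+6 = 20
i=2,m=2: total = 20+4 = 24
i=2,m=3: total = 24+6 = 30
i=2,m=4: total = 30+8 = 38
i=2,m=5: total = 38+10 = 48
i=2,m=6: total = 48+12 = 60
i=3,m=2: total = 60+6 = 66
i=3,m=3: total = 66+9 = 75
i=3,m=4: total = 75+12 = 87
i=3,m=5: total = 87+15 = 102
i=3,m=6: total = 102+18 = 120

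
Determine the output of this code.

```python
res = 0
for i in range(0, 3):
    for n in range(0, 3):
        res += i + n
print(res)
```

i=0,n=0: res = 0+0 = 0
i=0,n=1: res = 0+1 = 1
i=0,n=2: res = 1+2 = 3
i=1,n=0: res = 3+1 = 4
i=1,n=1: res = 4+2 = 6
i=1,n=2: res = 6+3 = 9
i=2,n=0: res = 9+2 = 11
i=2,n=1: res = 11+3 = 14
i=2,n=2: res = 14+4 = 18

18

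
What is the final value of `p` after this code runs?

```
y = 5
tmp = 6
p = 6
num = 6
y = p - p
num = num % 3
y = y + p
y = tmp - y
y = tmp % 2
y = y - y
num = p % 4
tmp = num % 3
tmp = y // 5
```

6

y = 6-6 = 0
num = 6%3 = 0
y = 0+6 = 6
y = 6-6 = 0
y = 6%2 = 0
y = 0-0 = 0
num = 6%4 = 2
tmp = 2%3 = 2
tmp = 0//5 = 0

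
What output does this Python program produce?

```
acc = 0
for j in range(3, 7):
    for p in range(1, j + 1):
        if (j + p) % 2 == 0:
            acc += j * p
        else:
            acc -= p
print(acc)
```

132

j=3,p=1: even sum, acc = 0+3 = 3
j=3,p=2: odd sum, acc = 3-2 = 1
j=3,p=3: even sum, acc = 1+9 = 10
j=4,p=1: odd sum, acc = 10-1 = 9
j=4,p=2: even sum, acc = 9+8 = 17
j=4,p=3: odd sum, acc = 17-3 = 14
j=4,p=4: even sum, acc = 14+16 = 30
j=5,p=1: even sum, acc = 30+5 = 35
j=5,p=2: odd sum, acc = 35-2 = 33
j=5,p=3: even sum, acc = 33+15 = 48
j=5,p=4: odd sum, acc = 48-4 = 44
j=5,p=5: even sum, acc = 44+25 = 69
j=6,p=1: odd sum, acc = 69-1 = 68
j=6,p=2: even sum, acc = 68+12 = 80
j=6,p=3: odd sum, acc = 80-3 = 77
j=6,p=4: even sum, acc = 77+24 = 101
j=6,p=5: odd sum, acc = 101-5 = 96
j=6,p=6: even sum, acc = 96+36 = 132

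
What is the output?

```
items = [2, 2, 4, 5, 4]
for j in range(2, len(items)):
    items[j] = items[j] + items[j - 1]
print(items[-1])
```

j=2: items[2] = 4+2 = 6 → [2, 2, 6, 5, 4]
j=3: items[3] = 5+6 = 11 → [2, 2, 6, 11, 4]
j=4: items[4] = 4+11 = 15 → [2, 2, 6, 11, 15]

15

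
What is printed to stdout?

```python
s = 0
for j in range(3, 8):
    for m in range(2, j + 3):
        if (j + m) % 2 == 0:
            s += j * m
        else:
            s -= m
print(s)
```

j=3,m=2: odd sum, s = 0-2 = -2
j=3,m=3: even sum, s = (-2)+9 = 7
j=3,m=4: odd sum, s = 7-4 = 3
j=3,m=5: even sum, s = 3+15 = 18
j=4,m=2: even sum, s = 18+8 = 26
j=4,m=3: odd sum, s = 26-3 = 23
j=4,m=4: even sum, s = 23+16 = 39
j=4,m=5: odd sum, s = 39-5 = 34
j=4,m=6: even sum, s = 34+24 = 58
j=5,m=2: odd sum, s = 58-2 = 56
j=5,m=3: even sum, s = 56+15 = 71
j=5,m=4: odd sum, s = 71-4 = 67
j=5,m=5: even sum, s = 67+25 = 92
j=5,m=6: odd sum, s = 92-6 = 86
j=5,m=7: even sum, s = 86+35 = 121
j=6,m=2: even sum, s = 121+12 = 133
j=6,m=3: odd sum, s = 133-3 = 130
j=6,m=4: even sum, s = 130+24 = 154
j=6,m=5: odd sum, s = 154-5 = 149
j=6,m=6: even sum, s = 149+36 = 185
j=6,m=7: odd sum, s = 185-7 = 178
j=6,m=8: even sum, s = 178+48 = 226
j=7,m=2: odd sum, s = 226-2 = 224
j=7,m=3: even sum, s = 224+21 = 245
j=7,m=4: odd sum, s = 245-4 = 241
j=7,m=5: even sum, s = 241+35 = 276
j=7,m=6: odd sum, s = 276-6 = 270
j=7,m=7: even sum, s = 270+49 = 319
j=7,m=8: odd sum, s = 319-8 = 311
j=7,m=9: even sum, s = 311+63 = 374

374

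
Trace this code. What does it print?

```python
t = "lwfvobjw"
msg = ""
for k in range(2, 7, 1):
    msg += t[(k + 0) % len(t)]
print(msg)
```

k=2: add t[2]='f' → 'f'
k=3: add t[3]='v' → 'fv'
k=4: add t[4]='o' → 'fvo'
k=5: add t[5]='b' → 'fvob'
k=6: add t[6]='j' → 'fvobj'

fvobj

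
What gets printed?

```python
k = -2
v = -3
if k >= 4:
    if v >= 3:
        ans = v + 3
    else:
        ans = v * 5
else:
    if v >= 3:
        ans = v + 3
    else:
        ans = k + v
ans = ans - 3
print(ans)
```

k=-2, v=-3
k >= 4 is False; v >= 3 is False
→ ans = k + v = -5
ans = (-5)-3 = -8

-8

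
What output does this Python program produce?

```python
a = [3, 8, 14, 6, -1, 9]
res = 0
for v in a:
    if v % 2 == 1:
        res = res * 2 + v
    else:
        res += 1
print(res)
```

31

v=3: odd, res = 0*2+3 = 3
v=8: not odd, res = 3+1 = 4
v=14: not odd, res = 4+1 = 5
v=6: not odd, res = 5+1 = 6
v=-1: odd, res = 6*2+(-1) = 11
v=9: odd, res = 11*2+9 = 31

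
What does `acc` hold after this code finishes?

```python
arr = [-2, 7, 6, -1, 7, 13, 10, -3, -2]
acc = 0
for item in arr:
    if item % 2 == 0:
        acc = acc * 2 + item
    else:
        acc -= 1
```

4

item=-2: even, acc = 0*2+(-2) = -2
item=7: not even, acc = (-2)-1 = -3
item=6: even, acc = (-3)*2+6 = 0
item=-1: not even, acc = 0-1 = -1
item=7: not even, acc = (-1)-1 = -2
item=13: not even, acc = (-2)-1 = -3
item=10: even, acc = (-3)*2+10 = 4
item=-3: not even, acc = 4-1 = 3
item=-2: even, acc = 3*2+(-2) = 4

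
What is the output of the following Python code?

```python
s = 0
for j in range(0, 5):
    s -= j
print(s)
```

j=0: s = 0-0 = 0
j=1: s = 0-1 = -1
j=2: s = (-1)-2 = -3
j=3: s = (-3)-3 = -6
j=4: s = (-6)-4 = -10

-10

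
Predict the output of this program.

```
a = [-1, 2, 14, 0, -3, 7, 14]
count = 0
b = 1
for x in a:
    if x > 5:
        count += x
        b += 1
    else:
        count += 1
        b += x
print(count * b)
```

x=-1: not >5, count = 0+1 = 1; b=0
x=2: not >5, count = 1+1 = 2; b=2
x=14: >5, count = 2+14 = 16; b=3
x=0: not >5, count = 16+1 = 17; b=3
x=-3: not >5, count = 17+1 = 18; b=0
x=7: >5, count = 18+7 = 25; b=1
x=14: >5, count = 25+14 = 39; b=2
count*b = 39*2 = 78

78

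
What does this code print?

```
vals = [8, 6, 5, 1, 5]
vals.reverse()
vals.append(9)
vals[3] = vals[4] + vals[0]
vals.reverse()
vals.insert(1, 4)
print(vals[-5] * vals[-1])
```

40

reverse → [5, 1, 5, 6, 8]
append 9 → [5, 1, 5, 6, 8, 9]
vals[3] = vals[4]+vals[0] = 8+5 = 13 → [5, 1, 5, 13, 8, 9]
reverse → [9, 8, 13, 5, 1, 5]
insert 4 at 1 → [9, 4, 8, 13, 5, 1, 5]
vals[-5]*vals[-1] = 8*5 = 40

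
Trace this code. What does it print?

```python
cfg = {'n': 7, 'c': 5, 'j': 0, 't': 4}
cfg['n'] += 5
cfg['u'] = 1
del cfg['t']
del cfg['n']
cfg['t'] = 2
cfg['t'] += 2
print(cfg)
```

cfg['n'] = 7+5 = 12 → {'n': 12, 'c': 5, 'j': 0, 't': 4}
cfg['u'] = 1 → {'n': 12, 'c': 5, 'j': 0, 't': 4, 'u': 1}
del 't' → {'n': 12, 'c': 5, 'j': 0, 'u': 1}
del 'n' → {'c': 5, 'j': 0, 'u': 1}
cfg['t'] = 2 → {'c': 5, 'j': 0, 'u': 1, 't': 2}
cfg['t'] = 2+2 = 4 → {'c': 5, 'j': 0, 'u': 1, 't': 4}

{'c': 5, 'j': 0, 'u': 1, 't': 4}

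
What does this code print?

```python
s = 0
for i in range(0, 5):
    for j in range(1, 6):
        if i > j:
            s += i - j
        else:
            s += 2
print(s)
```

48

i=0,j=1: not 0>1, s = 0+2 = 2
i=0,j=2: not 0>2, s = 2+2 = 4
i=0,j=3: not 0>3, s = 4+2 = 6
i=0,j=4: not 0>4, s = 6+2 = 8
i=0,j=5: not 0>5, s = 8+2 = 10
i=1,j=1: not 1>1, s = 10+2 = 12
i=1,j=2: not 1>2, s = 12+2 = 14
i=1,j=3: not 1>3, s = 14+2 = 16
i=1,j=4: not 1>4, s = 16+2 = 18
i=1,j=5: not 1>5, s = 18+2 = 20
i=2,j=1: 2>1, s = 20+1 = 21
i=2,j=2: not 2>2, s = 21+2 = 23
i=2,j=3: not 2>3, s = 23+2 = 25
i=2,j=4: not 2>4, s = 25+2 = 27
i=2,j=5: not 2>5, s = 27+2 = 29
i=3,j=1: 3>1, s = 29+2 = 31
i=3,j=2: 3>2, s = 31+1 = 32
i=3,j=3: not 3>3, s = 32+2 = 34
i=3,j=4: not 3>4, s = 34+2 = 36
i=3,j=5: not 3>5, s = 36+2 = 38
i=4,j=1: 4>1, s = 38+3 = 41
i=4,j=2: 4>2, s = 41+2 = 43
i=4,j=3: 4>3, s = 43+1 = 44
i=4,j=4: not 4>4, s = 44+2 = 46
i=4,j=5: not 4>5, s = 46+2 = 48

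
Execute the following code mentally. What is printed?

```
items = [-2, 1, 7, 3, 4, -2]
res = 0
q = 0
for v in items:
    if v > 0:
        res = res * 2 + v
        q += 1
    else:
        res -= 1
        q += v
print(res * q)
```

v=-2: not >0, res = 0-1 = -1; q=-2
v=1: >0, res = (-1)*2+1 = -1; q=-1
v=7: >0, res = (-1)*2+7 = 5; q=0
v=3: >0, res = 5*2+3 = 13; q=1
v=4: >0, res = 13*2+4 = 30; q=2
v=-2: not >0, res = 30-1 = 29; q=0
res*q = 29*0 = 0

0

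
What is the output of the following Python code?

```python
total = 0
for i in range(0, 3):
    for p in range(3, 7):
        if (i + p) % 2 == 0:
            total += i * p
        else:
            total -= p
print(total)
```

2

i=0,p=3: odd sum, total = 0-3 = -3
i=0,p=4: even sum, total = (-3)+0 = -3
i=0,p=5: odd sum, total = (-3)-5 = -8
i=0,p=6: even sum, total = (-8)+0 = -8
i=1,p=3: even sum, total = (-8)+3 = -5
i=1,p=4: odd sum, total = (-5)-4 = -9
i=1,p=5: even sum, total = (-9)+5 = -4
i=1,p=6: odd sum, total = (-4)-6 = -10
i=2,p=3: odd sum, total = (-10)-3 = -13
i=2,p=4: even sum, total = (-13)+8 = -5
i=2,p=5: odd sum, total = (-5)-5 = -10
i=2,p=6: even sum, total = (-10)+12 = 2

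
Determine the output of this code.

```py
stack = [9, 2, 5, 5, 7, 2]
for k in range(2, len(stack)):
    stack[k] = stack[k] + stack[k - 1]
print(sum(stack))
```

70

k=2: stack[2] = 5+2 = 7 → [9, 2, 7, 5, 7, 2]
k=3: stack[3] = 5+7 = 12 → [9, 2, 7, 12, 7, 2]
k=4: stack[4] = 7+12 = 19 → [9, 2, 7, 12, 19, 2]
k=5: stack[5] = 2+19 = 21 → [9, 2, 7, 12, 19, 21]
sum = 70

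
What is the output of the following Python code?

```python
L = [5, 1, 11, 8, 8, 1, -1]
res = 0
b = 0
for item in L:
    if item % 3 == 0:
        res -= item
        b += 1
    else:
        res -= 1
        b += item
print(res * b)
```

item=5: not %3==0, res = 0-1 = -1; b=5
item=1: not %3==0, res = (-1)-1 = -2; b=6
item=11: not %3==0, res = (-2)-1 = -3; b=17
item=8: not %3==0, res = (-3)-1 = -4; b=25
item=8: not %3==0, res = (-4)-1 = -5; b=33
item=1: not %3==0, res = (-5)-1 = -6; b=34
item=-1: not %3==0, res = (-6)-1 = -7; b=33
res*b = (-7)*33 = -231

-231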